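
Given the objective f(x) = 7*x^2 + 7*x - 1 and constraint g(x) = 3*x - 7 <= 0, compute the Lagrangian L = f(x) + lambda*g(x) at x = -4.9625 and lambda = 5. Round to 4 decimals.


Step 1: Evaluate f(x).
f(-4.9625) = 7*(-4.9625)^2 + 7*(-4.9625) - 1 = 136.6473
Step 2: Evaluate g(x).
g(-4.9625) = 3*-4.9625 - 7 = -21.8875
Step 3: Compute Lagrangian.
L = 136.6473 + 5*-21.8875 = 27.2098


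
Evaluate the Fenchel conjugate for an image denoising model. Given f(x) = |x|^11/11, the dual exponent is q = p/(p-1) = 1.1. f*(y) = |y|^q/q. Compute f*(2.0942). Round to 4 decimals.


The conjugate exponent q satisfies 1/p + 1/q = 1.
p = 11, so q = 11/(11 - 1) = 1.1
|y|^q = 2.0942^1.1 = 2.2549
f*(2.0942) = 2.2549 / 1.1 = 2.0499


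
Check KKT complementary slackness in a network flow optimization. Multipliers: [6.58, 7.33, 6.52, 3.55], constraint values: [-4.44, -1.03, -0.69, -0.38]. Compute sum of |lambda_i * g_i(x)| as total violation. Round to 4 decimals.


KKT complementary slackness check:
lambda_1 * g_1 = 6.58 * -4.44 = -29.2152
lambda_2 * g_2 = 7.33 * -1.03 = -7.5499
lambda_3 * g_3 = 6.52 * -0.69 = -4.4988
lambda_4 * g_4 = 3.55 * -0.38 = -1.349
Total violation = 29.2152 + 7.5499 + 4.4988 + 1.349 = 42.6129


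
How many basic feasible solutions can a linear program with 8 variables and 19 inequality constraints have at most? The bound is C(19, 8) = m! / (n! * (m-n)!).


Each vertex corresponds to some choice of n active constraints out of m, so the number of vertices is at most C(m, n) = m! / (n!(m-n)!).
m = 19, n = 8
Numerator: 19 * 18 * 17 * 16 * 15 * 14 * 13 * 12
Denominator: 8! = 40320
C(19, 8) = 75582


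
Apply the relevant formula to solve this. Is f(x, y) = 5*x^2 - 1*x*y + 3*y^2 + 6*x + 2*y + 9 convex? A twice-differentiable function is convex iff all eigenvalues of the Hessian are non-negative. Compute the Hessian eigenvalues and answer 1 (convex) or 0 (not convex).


The Hessian of f(x,y) = 5*x^2 - 1*x*y + 3*y^2 + 6*x + 2*y + 9 is:
H = [[10, -1], [-1, 6]]
Trace = 10 + 6 = 16
Determinant = 10*6 - (-1)^2 = 59
Discriminant = (16)^2 - 4*59 = 20.0
Eigenvalues: lambda_1 = 5.7639, lambda_2 = 10.2361
The function is convex.

1


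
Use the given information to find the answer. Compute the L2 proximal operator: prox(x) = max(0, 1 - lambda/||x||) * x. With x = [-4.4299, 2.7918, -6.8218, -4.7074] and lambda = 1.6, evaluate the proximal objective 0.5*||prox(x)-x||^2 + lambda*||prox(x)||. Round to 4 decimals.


Step 1: Compute ||x||.
||x|| = 9.8038
Step 2: Compute scaling factor.
scale = max(0, 1 - 1.6/9.8038) = 0.8368
Step 3: prox(x) = [-3.7069, 2.3362, -5.7085, -3.9391]
||prox(x)|| = 8.2038
Step 4: Proximal objective.
0.5*||prox-x||^2 = 1.28
lambda*||prox|| = 13.1261
Total = 14.4061


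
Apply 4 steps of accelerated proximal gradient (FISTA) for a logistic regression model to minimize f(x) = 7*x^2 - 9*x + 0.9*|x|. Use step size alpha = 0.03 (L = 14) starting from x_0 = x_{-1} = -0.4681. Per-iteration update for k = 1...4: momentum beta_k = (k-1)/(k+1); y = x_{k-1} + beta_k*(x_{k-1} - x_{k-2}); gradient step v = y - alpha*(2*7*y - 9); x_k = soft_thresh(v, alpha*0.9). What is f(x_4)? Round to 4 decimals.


FISTA on f(x) = 7*x^2 - 9*x + 0.9*|x|
L = 14, alpha = 0.03
Iteration 1: beta = 0.0, y = -0.4681 + 0.0*(-0.4681 + 0.4681) = -0.4681
  grad(y) = -15.5534, v = y - alpha*grad = -0.0015
  prox(v) = soft_thresh(-0.0015, 0.027) = 0.0
Iteration 2: beta = 0.3333, y = 0.0 + 0.3333*(0.0 + 0.4681) = 0.156
  grad(y) = -6.8155, v = y - alpha*grad = 0.3605
  prox(v) = soft_thresh(0.3605, 0.027) = 0.3335
Iteration 3: beta = 0.5, y = 0.3335 + 0.5*(0.3335 - 0.0) = 0.5002
  grad(y) = -1.9965, v = y - alpha*grad = 0.5601
  prox(v) = soft_thresh(0.5601, 0.027) = 0.5331
Iteration 4: beta = 0.6, y = 0.5331 + 0.6*(0.5331 - 0.3335) = 0.6529
  grad(y) = 0.141, v = y - alpha*grad = 0.6487
  prox(v) = soft_thresh(0.6487, 0.027) = 0.6217
f(x_4) = 7*0.6217^2 - 9*0.6217 + 0.9*|0.6217| = -2.3302


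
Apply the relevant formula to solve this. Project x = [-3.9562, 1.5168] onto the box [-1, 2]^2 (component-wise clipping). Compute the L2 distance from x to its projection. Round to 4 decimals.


Project each component onto [-1, 2].
clip(-3.9562) = -1.0, clip(1.5168) = 1.5168
Projection = [-1.0, 1.5168]
Squared diffs: [8.7391, 0.0]
Distance = sqrt(8.7391) = 2.9562


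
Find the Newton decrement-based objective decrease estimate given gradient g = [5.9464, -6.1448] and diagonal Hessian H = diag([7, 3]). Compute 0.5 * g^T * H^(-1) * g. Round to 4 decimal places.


Step 1: H is diagonal, so H^(-1) * g = [0.8495, -2.0483].
Step 2: g^T H^(-1) g = sum_i g_i^2 / H_ii
  = (5.9464)^2/7 + (-6.1448)^2/3
  = 5.0514 + 12.5862 = 17.6376
Step 3: Objective decrease = 0.5 * g^T H^(-1) g = 8.8188


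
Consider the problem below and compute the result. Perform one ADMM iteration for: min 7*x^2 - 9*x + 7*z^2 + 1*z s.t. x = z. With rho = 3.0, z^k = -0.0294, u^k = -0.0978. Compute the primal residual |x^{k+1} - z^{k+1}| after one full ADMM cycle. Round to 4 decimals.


ADMM iteration with rho = 3.0, z^k = -0.0294, u^k = -0.0978
Step 1: x-update.
Minimize 7*x^2 - 9*x + (3.0/2)*(x + 0.0294 - 0.0978)^2
FOC: (2*7 + 3.0)*x = 9 + 3.0*(-0.0294 + 0.0978)
x^{k+1} = 0.5415
Step 2: z-update.
Minimize 7*z^2 + 1*z + (3.0/2)*(0.5415 - z - 0.0978)^2
FOC: (2*7 + 3.0)*z = -1 + 3.0*(0.5415 - 0.0978)
z^{k+1} = 0.0195
Step 3: u-update.
u^{k+1} = -0.0978 + 0.5415 - 0.0195 = 0.4242
Step 4: Primal residual = |0.5415 - 0.0195| = 0.522


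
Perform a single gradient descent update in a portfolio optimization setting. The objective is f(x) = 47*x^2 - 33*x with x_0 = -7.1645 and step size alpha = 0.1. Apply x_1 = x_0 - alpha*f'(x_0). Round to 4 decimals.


We compute the gradient at x_0 and apply the update.
f'(x) = 94*x - 33
f'(-7.1645) = 94*-7.1645 - 33 = -706.463
x_1 = -7.1645 - 0.1*-706.463 = 63.4818


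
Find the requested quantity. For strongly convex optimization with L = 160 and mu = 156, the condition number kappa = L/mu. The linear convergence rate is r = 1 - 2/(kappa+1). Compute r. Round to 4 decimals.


Step 1: Compute the condition number.
kappa = L/mu = 160/156 = 1.0256
Step 2: Compute the convergence rate.
r = 1 - 2/(kappa + 1) = 1 - 2*mu/(L + mu) = (L - mu)/(L + mu) = 4/316 = 0.0127


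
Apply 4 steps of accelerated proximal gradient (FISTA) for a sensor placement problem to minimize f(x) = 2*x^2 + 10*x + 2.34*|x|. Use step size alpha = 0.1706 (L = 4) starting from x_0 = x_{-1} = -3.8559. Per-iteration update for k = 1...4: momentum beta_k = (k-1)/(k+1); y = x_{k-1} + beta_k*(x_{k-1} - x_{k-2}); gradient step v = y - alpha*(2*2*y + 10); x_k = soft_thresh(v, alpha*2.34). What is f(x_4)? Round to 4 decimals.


FISTA on f(x) = 2*x^2 + 10*x + 2.34*|x|
L = 4, alpha = 0.1706
Iteration 1: beta = 0.0, y = -3.8559 + 0.0*(-3.8559 + 3.8559) = -3.8559
  grad(y) = -5.4236, v = y - alpha*grad = -2.9306
  prox(v) = soft_thresh(-2.9306, 0.3992) = -2.5314
Iteration 2: beta = 0.3333, y = -2.5314 + 0.3333*(-2.5314 + 3.8559) = -2.0899
  grad(y) = 1.6402, v = y - alpha*grad = -2.3698
  prox(v) = soft_thresh(-2.3698, 0.3992) = -1.9706
Iteration 3: beta = 0.5, y = -1.9706 + 0.5*(-1.9706 + 2.5314) = -1.6901
  grad(y) = 3.2395, v = y - alpha*grad = -2.2428
  prox(v) = soft_thresh(-2.2428, 0.3992) = -1.8436
Iteration 4: beta = 0.6, y = -1.8436 + 0.6*(-1.8436 + 1.9706) = -1.7674
  grad(y) = 2.9304, v = y - alpha*grad = -2.2673
  prox(v) = soft_thresh(-2.2673, 0.3992) = -1.8681
f(x_4) = 2*(-1.8681)^2 + 10*(-1.8681) + 2.34*|-1.8681| = -7.3301


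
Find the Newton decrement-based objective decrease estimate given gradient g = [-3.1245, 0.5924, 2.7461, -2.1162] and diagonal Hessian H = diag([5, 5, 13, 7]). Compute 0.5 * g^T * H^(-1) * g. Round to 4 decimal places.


Step 1: H is diagonal, so H^(-1) * g = [-0.6249, 0.1185, 0.2112, -0.3023].
Step 2: g^T H^(-1) g = sum_i g_i^2 / H_ii
  = (-3.1245)^2/5 + (0.5924)^2/5 + (2.7461)^2/13 + (-2.1162)^2/7
  = 1.9525 + 0.0702 + 0.5801 + 0.6398 = 3.2425
Step 3: Objective decrease = 0.5 * g^T H^(-1) g = 1.6213


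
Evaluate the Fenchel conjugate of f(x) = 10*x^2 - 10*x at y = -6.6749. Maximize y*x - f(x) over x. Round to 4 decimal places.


f*(y) = sup_x {y*x - a*x^2 - b*x} = sup_x {(y-b)*x - a*x^2}
FOC: (y - b) - 2a*x = 0 => x* = (y - b)/(2a)
x* = (-6.6749 + 10)/(2*10) = 0.1663
f*(-6.6749) = (y-b)^2/(4a) = (-6.6749 + 10)^2/(4*10)
= 11.0563/40 = 0.2764


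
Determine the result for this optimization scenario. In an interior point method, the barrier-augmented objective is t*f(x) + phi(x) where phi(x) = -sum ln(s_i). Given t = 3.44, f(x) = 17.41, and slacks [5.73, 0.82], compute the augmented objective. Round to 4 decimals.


Step 1: Compute log-barrier.
ln values: [1.7457, -0.1985]
phi = -(1.7457 - 0.1985) = -1.5473
Step 2: Compute augmented objective.
t*f(x) = 3.44*17.41 = 59.8904
Total = 59.8904 - 1.5473 = 58.3431


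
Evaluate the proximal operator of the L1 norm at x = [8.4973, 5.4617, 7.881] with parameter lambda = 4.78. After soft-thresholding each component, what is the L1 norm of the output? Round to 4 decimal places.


Soft-thresholding with lambda = 4.78:
prox(8.4973) = sign(8.4973)*max(|8.4973| - 4.78, 0) = 3.7173
prox(5.4617) = sign(5.4617)*max(|5.4617| - 4.78, 0) = 0.6817
prox(7.881) = sign(7.881)*max(|7.881| - 4.78, 0) = 3.101
prox(x) = [3.7173, 0.6817, 3.101]
||prox(x)||_1 = 3.7173 + 0.6817 + 3.101 = 7.5


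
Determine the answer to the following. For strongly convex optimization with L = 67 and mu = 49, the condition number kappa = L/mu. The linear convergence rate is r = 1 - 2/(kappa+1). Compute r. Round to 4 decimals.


Step 1: Compute the condition number.
kappa = L/mu = 67/49 = 1.3673
Step 2: Compute the convergence rate.
r = 1 - 2/(kappa + 1) = 1 - 2*mu/(L + mu) = (L - mu)/(L + mu) = 18/116 = 0.1552


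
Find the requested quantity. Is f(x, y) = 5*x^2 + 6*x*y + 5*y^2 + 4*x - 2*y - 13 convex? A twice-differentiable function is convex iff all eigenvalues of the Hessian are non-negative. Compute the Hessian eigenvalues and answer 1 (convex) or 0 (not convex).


The Hessian of f(x,y) = 5*x^2 + 6*x*y + 5*y^2 + 4*x - 2*y - 13 is:
H = [[10, 6], [6, 10]]
Trace = 10 + 10 = 20
Determinant = 10*10 - (6)^2 = 64
Discriminant = (20)^2 - 4*64 = 144.0
Eigenvalues: lambda_1 = 4.0, lambda_2 = 16.0
The function is convex.

1


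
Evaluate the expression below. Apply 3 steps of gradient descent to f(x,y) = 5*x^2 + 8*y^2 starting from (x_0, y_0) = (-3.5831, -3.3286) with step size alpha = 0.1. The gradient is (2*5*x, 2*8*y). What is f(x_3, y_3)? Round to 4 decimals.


Gradient descent on f(x,y) = 5*x^2 + 8*y^2.
Starting point: (-3.5831, -3.3286), alpha = 0.1
Step 1: grad_x = 2*5*-3.5831 = -35.831, grad_y = 2*8*-3.3286 = -53.2576
  x_1 = -3.5831 - 0.1*-35.831 = 0.0
  y_1 = -3.3286 - 0.1*-53.2576 = 1.9972
Step 2: grad_x = 2*5*0.0 = 0.0, grad_y = 2*8*1.9972 = 31.9546
  x_2 = 0.0 - 0.1*0.0 = 0.0
  y_2 = 1.9972 - 0.1*31.9546 = -1.1983
Step 3: grad_x = 2*5*0.0 = 0.0, grad_y = 2*8*-1.1983 = -19.1727
  x_3 = 0.0 - 0.1*0.0 = 0.0
  y_3 = -1.1983 - 0.1*-19.1727 = 0.719
f(0.0, 0.719) = 5*0.0^2 + 8*0.719^2 = 4.1354


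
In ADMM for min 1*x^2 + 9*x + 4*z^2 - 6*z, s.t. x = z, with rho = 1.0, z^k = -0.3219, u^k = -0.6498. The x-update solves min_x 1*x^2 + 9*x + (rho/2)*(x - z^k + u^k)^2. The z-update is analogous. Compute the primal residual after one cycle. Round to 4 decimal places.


ADMM iteration with rho = 1.0, z^k = -0.3219, u^k = -0.6498
Step 1: x-update.
Minimize 1*x^2 + 9*x + (1.0/2)*(x + 0.3219 - 0.6498)^2
FOC: (2*1 + 1.0)*x = -9 + 1.0*(-0.3219 + 0.6498)
x^{k+1} = -2.8907
Step 2: z-update.
Minimize 4*z^2 - 6*z + (1.0/2)*(-2.8907 - z - 0.6498)^2
FOC: (2*4 + 1.0)*z = 6 + 1.0*(-2.8907 - 0.6498)
z^{k+1} = 0.2733
Step 3: u-update.
u^{k+1} = -0.6498 - 2.8907 - 0.2733 = -3.8138
Step 4: Primal residual = |-2.8907 - 0.2733| = 3.164


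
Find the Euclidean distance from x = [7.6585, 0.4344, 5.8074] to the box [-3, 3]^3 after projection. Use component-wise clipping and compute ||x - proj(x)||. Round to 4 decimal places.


Project each component onto [-3, 3].
clip(7.6585) = 3.0, clip(0.4344) = 0.4344, clip(5.8074) = 3.0
Projection = [3.0, 0.4344, 3.0]
Squared diffs: [21.7016, 0.0, 7.8815]
Distance = sqrt(29.5831) = 5.439


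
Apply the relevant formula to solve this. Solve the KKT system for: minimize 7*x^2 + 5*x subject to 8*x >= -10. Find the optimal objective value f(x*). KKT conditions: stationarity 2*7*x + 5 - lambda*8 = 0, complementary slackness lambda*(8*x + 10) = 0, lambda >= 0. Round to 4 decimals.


Step 1: Try lambda = 0 (constraint inactive).
Stationarity: 2*7*x + 5 = 0
x* = -5/(2*7) = -5/14 = -0.3571 (rounded; the exact value -5/14 is used below)
Check constraint: 8*-0.3571 = -2.8568 >= -10 -- satisfied.
Step 2: Compute optimal value.
f(x*) = 7*(-5/14)^2 + 5*(-5/14) = -0.8929


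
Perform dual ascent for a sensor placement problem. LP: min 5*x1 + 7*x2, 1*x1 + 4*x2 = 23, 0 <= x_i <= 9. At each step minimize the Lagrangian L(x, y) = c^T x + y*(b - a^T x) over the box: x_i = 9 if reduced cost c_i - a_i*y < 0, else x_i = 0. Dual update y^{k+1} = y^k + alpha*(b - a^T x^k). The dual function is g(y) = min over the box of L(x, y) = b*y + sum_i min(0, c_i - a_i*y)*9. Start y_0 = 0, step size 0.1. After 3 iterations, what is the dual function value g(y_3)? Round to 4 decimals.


Dual ascent for LP: min 5*x1 + 7*x2, 1*x1 + 4*x2 = 23, 0 <= x_i <= 9
Step 1: y^k = 0.0, reduced costs: (5.0, 7.0)
  x^k = (0.0, 0.0), subgradient = b - a^T x = 23.0
  y^{k+1} = 0.0 + 0.1*23.0 = 2.3
Step 2: y^k = 2.3, reduced costs: (2.7, -2.2)
  x^k = (0.0, 9.0), subgradient = b - a^T x = -13.0
  y^{k+1} = 2.3 + 0.1*-13.0 = 1.0
Step 3: y^k = 1.0, reduced costs: (4.0, 3.0)
  x^k = (0.0, 0.0), subgradient = b - a^T x = 23.0
  y^{k+1} = 1.0 + 0.1*23.0 = 3.3
Dual objective at y_3 = 3.3: reduced costs (1.7, -6.2), box minimizer x = (0.0, 9.0)
g(y_3) = b*y + (c1 - a1*y)*x1 + (c2 - a2*y)*x2 = 23*3.3 + 1.7*0.0 + (-6.2)*9.0 = 75.9 + 0.0 - 55.8 = 20.1


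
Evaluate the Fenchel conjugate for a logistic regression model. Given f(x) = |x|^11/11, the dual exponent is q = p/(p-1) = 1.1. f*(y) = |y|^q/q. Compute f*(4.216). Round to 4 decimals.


The conjugate exponent q satisfies 1/p + 1/q = 1.
p = 11, so q = 11/(11 - 1) = 1.1
|y|^q = 4.216^1.1 = 4.8684
f*(4.216) = 4.8684 / 1.1 = 4.4259


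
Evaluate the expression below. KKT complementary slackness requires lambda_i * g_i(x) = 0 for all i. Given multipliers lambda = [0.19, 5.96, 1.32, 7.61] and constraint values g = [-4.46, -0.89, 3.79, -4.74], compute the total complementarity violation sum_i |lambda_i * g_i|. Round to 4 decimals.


KKT complementary slackness check:
lambda_1 * g_1 = 0.19 * -4.46 = -0.8474
lambda_2 * g_2 = 5.96 * -0.89 = -5.3044
lambda_3 * g_3 = 1.32 * 3.79 = 5.0028
lambda_4 * g_4 = 7.61 * -4.74 = -36.0714
Total violation = 0.8474 + 5.3044 + 5.0028 + 36.0714 = 47.226


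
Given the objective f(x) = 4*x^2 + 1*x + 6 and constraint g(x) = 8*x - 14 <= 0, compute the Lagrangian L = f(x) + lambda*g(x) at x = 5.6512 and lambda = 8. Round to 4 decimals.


Step 1: Evaluate f(x).
f(5.6512) = 4*5.6512^2 + 1*5.6512 + 6 = 139.3954
Step 2: Evaluate g(x).
g(5.6512) = 8*5.6512 - 14 = 31.2096
Step 3: Compute Lagrangian.
L = 139.3954 + 8*31.2096 = 389.0722


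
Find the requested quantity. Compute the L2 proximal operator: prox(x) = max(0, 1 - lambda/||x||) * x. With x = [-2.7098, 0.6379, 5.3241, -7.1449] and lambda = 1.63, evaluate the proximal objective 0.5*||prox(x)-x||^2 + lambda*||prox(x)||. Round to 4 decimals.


Step 1: Compute ||x||.
||x|| = 9.3352
Step 2: Compute scaling factor.
scale = max(0, 1 - 1.63/9.3352) = 0.8254
Step 3: prox(x) = [-2.2366, 0.5265, 4.3945, -5.8973]
||prox(x)|| = 7.7052
Step 4: Proximal objective.
0.5*||prox-x||^2 = 1.3285
lambda*||prox|| = 12.5595
Total = 13.8879


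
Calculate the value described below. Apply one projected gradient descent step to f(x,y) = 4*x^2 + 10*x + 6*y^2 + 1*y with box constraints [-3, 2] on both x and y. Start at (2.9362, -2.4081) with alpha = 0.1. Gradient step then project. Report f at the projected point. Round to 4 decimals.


Step 1: Compute gradient at (2.9362, -2.4081).
grad_x = 2*4*2.9362 + 10 = 33.4896
grad_y = 2*6*-2.4081 + 1 = -27.8972
Step 2: Gradient step.
x_raw = 2.9362 - 0.1*33.4896 = -0.4128
y_raw = -2.4081 - 0.1*-27.8972 = 0.3816
Step 3: Project onto [-3, 2].
x_proj = clip(-0.4128) = -0.4128
y_proj = clip(0.3816) = 0.3816
Step 4: Evaluate f.
f(-0.4128, 0.3816) = -2.1907


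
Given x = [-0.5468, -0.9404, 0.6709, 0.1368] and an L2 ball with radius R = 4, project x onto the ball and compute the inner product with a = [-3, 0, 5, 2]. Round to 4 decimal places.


Step 1: Compute ||x|| (intermediates to 6 decimals).
||x|| = sqrt((-0.5468)^2 + (-0.9404)^2 + 0.6709^2 + 0.1368^2) = 1.285365
Step 2: Project.
Since ||x|| <= R, proj = x (no scaling needed).
proj(x) = [-0.5468, -0.9404, 0.6709, 0.1368]
Step 3: Dot product.
a^T * proj(x) = -3*(-0.5468) + 0*(-0.9404) + 5*0.6709 + 2*0.1368 = 5.2685


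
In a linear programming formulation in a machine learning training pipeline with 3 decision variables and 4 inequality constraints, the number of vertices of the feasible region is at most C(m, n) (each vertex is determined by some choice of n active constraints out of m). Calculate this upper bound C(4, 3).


Each vertex corresponds to some choice of n active constraints out of m, so the number of vertices is at most C(m, n) = m! / (n!(m-n)!).
m = 4, n = 3
Numerator: 4 * 3 * 2
Denominator: 3! = 6
C(4, 3) = 4


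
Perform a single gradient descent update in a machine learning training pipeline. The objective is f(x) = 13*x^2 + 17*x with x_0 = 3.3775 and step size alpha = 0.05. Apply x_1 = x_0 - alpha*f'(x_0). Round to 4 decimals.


We compute the gradient at x_0 and apply the update.
f'(x) = 26*x + 17
f'(3.3775) = 26*3.3775 + 17 = 104.815
x_1 = 3.3775 - 0.05*104.815 = -1.8633


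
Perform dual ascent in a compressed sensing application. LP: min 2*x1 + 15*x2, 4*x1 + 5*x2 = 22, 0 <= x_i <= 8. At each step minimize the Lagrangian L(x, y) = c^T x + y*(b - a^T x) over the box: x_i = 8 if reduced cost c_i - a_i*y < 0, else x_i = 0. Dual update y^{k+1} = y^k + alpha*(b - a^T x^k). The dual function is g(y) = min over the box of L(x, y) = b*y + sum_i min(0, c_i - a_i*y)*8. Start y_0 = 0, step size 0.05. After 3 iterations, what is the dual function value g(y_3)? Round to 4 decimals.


Dual ascent for LP: min 2*x1 + 15*x2, 4*x1 + 5*x2 = 22, 0 <= x_i <= 8
Step 1: y^k = 0.0, reduced costs: (2.0, 15.0)
  x^k = (0.0, 0.0), subgradient = b - a^T x = 22.0
  y^{k+1} = 0.0 + 0.05*22.0 = 1.1
Step 2: y^k = 1.1, reduced costs: (-2.4, 9.5)
  x^k = (8.0, 0.0), subgradient = b - a^T x = -10.0
  y^{k+1} = 1.1 + 0.05*-10.0 = 0.6
Step 3: y^k = 0.6, reduced costs: (-0.4, 12.0)
  x^k = (8.0, 0.0), subgradient = b - a^T x = -10.0
  y^{k+1} = 0.6 + 0.05*-10.0 = 0.1
Dual objective at y_3 = 0.1: reduced costs (1.6, 14.5), box minimizer x = (0.0, 0.0)
g(y_3) = b*y + (c1 - a1*y)*x1 + (c2 - a2*y)*x2 = 22*0.1 + 1.6*0.0 + 14.5*0.0 = 2.2 + 0.0 + 0.0 = 2.2


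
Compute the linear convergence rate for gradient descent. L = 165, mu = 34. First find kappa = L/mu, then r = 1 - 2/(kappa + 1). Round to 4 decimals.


Step 1: Compute the condition number.
kappa = L/mu = 165/34 = 4.8529
Step 2: Compute the convergence rate.
r = 1 - 2/(kappa + 1) = 1 - 2*mu/(L + mu) = (L - mu)/(L + mu) = 131/199 = 0.6583


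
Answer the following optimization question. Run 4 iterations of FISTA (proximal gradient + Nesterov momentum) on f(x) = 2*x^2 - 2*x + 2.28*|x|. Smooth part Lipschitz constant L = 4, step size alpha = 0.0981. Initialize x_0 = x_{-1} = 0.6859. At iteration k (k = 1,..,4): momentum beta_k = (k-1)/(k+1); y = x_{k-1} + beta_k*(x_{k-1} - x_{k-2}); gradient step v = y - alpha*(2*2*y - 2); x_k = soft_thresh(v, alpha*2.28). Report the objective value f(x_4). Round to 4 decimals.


FISTA on f(x) = 2*x^2 - 2*x + 2.28*|x|
L = 4, alpha = 0.0981
Iteration 1: beta = 0.0, y = 0.6859 + 0.0*(0.6859 - 0.6859) = 0.6859
  grad(y) = 0.7436, v = y - alpha*grad = 0.613
  prox(v) = soft_thresh(0.613, 0.2237) = 0.3893
Iteration 2: beta = 0.3333, y = 0.3893 + 0.3333*(0.3893 - 0.6859) = 0.2904
  grad(y) = -0.8383, v = y - alpha*grad = 0.3727
  prox(v) = soft_thresh(0.3727, 0.2237) = 0.149
Iteration 3: beta = 0.5, y = 0.149 + 0.5*(0.149 - 0.3893) = 0.0288
  grad(y) = -1.8846, v = y - alpha*grad = 0.2137
  prox(v) = soft_thresh(0.2137, 0.2237) = 0.0
Iteration 4: beta = 0.6, y = 0.0 + 0.6*(0.0 - 0.149) = -0.0894
  grad(y) = -2.3576, v = y - alpha*grad = 0.1419
  prox(v) = soft_thresh(0.1419, 0.2237) = 0.0
f(x_4) = 2*0.0^2 - 2*0.0 + 2.28*|0.0| = 0.0


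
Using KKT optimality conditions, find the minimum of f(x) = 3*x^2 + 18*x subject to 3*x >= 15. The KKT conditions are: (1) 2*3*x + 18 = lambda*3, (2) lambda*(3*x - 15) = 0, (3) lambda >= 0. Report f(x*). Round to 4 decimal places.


Step 1: Try lambda = 0 (constraint inactive).
x_unc = -18/(2*3) = -3.0
Check: 3*-3.0 = -9.0 < 15 -- violated!
Step 2: Constraint must be active: 3*x = 15
x* = 15/3 = 5.0
lambda = (2*3*5.0 + 18)/3 = 16.0
Step 3: Compute optimal value.
f(x*) = 3*5.0^2 + 18*5.0 = 165.0


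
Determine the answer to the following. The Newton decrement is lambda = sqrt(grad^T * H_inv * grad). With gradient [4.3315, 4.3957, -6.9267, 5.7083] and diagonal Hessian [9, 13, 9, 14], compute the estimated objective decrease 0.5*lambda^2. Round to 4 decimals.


Step 1: H is diagonal, so H^(-1) * g = [0.4813, 0.3381, -0.7696, 0.4077].
Step 2: g^T H^(-1) g = sum_i g_i^2 / H_ii
  = (4.3315)^2/9 + (4.3957)^2/13 + (-6.9267)^2/9 + (5.7083)^2/14
  = 2.0847 + 1.4863 + 5.331 + 2.3275 = 11.2295
Step 3: Objective decrease = 0.5 * g^T H^(-1) g = 5.6147


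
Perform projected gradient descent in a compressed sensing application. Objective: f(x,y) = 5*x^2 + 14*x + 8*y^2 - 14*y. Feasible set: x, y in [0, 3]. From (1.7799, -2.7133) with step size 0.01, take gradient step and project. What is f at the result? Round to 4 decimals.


Step 1: Compute gradient at (1.7799, -2.7133).
grad_x = 2*5*1.7799 + 14 = 31.799
grad_y = 2*8*-2.7133 - 14 = -57.4128
Step 2: Gradient step.
x_raw = 1.7799 - 0.01*31.799 = 1.4619
y_raw = -2.7133 - 0.01*-57.4128 = -2.1392
Step 3: Project onto [0, 3].
x_proj = clip(1.4619) = 1.4619
y_proj = clip(-2.1392) = 0.0
Step 4: Evaluate f.
f(1.4619, 0.0) = 31.1526


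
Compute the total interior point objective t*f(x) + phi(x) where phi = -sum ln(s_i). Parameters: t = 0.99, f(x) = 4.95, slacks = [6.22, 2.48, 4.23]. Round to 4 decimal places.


Step 1: Compute log-barrier.
ln values: [1.8278, 0.9083, 1.4422]
phi = -(1.8278 + 0.9083 + 1.4422) = -4.1782
Step 2: Compute augmented objective.
t*f(x) = 0.99*4.95 = 4.9005
Total = 4.9005 - 4.1782 = 0.7223


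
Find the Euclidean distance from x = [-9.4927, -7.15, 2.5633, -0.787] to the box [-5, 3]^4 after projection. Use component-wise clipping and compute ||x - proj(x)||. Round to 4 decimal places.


Project each component onto [-5, 3].
clip(-9.4927) = -5.0, clip(-7.15) = -5.0, clip(2.5633) = 2.5633, clip(-0.787) = -0.787
Projection = [-5.0, -5.0, 2.5633, -0.787]
Squared diffs: [20.1844, 4.6225, 0.0, 0.0]
Distance = sqrt(24.8069) = 4.9806


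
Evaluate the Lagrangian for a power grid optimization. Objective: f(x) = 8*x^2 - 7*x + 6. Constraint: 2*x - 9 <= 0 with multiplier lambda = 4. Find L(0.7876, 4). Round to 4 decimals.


Step 1: Evaluate f(x).
f(0.7876) = 8*0.7876^2 - 7*0.7876 + 6 = 5.4493
Step 2: Evaluate g(x).
g(0.7876) = 2*0.7876 - 9 = -7.4248
Step 3: Compute Lagrangian.
L = 5.4493 + 4*-7.4248 = -24.2499


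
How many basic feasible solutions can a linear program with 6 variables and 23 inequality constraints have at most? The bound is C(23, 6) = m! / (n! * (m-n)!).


Each vertex corresponds to some choice of n active constraints out of m, so the number of vertices is at most C(m, n) = m! / (n!(m-n)!).
m = 23, n = 6
Numerator: 23 * 22 * 21 * 20 * 19 * 18
Denominator: 6! = 720
C(23, 6) = 100947


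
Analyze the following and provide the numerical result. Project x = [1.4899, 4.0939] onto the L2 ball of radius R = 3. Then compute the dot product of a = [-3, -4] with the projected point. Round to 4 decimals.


Step 1: Compute ||x|| (intermediates to 6 decimals).
||x|| = sqrt(1.4899^2 + 4.0939^2) = 4.356583
Step 2: Project.
Since ||x|| > R, scale = R/||x|| = 3/4.356583 = 0.688613, proj(x) = scale * x
proj(x) = [1.025965, 2.819113]
Step 3: Dot product.
a^T * proj(x) = -3*1.025965 - 4*2.819113 = -14.3543


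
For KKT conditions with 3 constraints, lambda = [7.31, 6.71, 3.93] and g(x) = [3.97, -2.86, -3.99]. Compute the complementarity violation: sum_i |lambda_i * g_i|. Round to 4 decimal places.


KKT complementary slackness check:
lambda_1 * g_1 = 7.31 * 3.97 = 29.0207
lambda_2 * g_2 = 6.71 * -2.86 = -19.1906
lambda_3 * g_3 = 3.93 * -3.99 = -15.6807
Total violation = 29.0207 + 19.1906 + 15.6807 = 63.892


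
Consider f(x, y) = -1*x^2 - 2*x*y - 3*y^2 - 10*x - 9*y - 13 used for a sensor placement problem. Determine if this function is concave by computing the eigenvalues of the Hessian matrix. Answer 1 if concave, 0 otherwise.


The Hessian of f(x,y) = -1*x^2 - 2*x*y - 3*y^2 - 10*x - 9*y - 13 is:
H = [[-2, -2], [-2, -6]]
Trace = -2 - 6 = -8
Determinant = -2*-6 - (-2)^2 = 8
Discriminant = (-8)^2 - 4*8 = 32.0
Eigenvalues: lambda_1 = -6.8284, lambda_2 = -1.1716
The function is concave.

1


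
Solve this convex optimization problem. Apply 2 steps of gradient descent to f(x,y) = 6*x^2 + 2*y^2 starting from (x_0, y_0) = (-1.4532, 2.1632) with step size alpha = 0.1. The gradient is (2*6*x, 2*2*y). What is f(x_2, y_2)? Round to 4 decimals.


Gradient descent on f(x,y) = 6*x^2 + 2*y^2.
Starting point: (-1.4532, 2.1632), alpha = 0.1
Step 1: grad_x = 2*6*-1.4532 = -17.4384, grad_y = 2*2*2.1632 = 8.6528
  x_1 = -1.4532 - 0.1*-17.4384 = 0.2906
  y_1 = 2.1632 - 0.1*8.6528 = 1.2979
Step 2: grad_x = 2*6*0.2906 = 3.4877, grad_y = 2*2*1.2979 = 5.1917
  x_2 = 0.2906 - 0.1*3.4877 = -0.0581
  y_2 = 1.2979 - 0.1*5.1917 = 0.7788
f(-0.0581, 0.7788) = 6*(-0.0581)^2 + 2*0.7788^2 = 1.2332


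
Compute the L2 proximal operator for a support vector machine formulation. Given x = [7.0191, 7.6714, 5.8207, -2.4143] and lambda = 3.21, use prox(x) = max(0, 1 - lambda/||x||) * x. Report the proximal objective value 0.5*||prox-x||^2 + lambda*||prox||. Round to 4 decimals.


Step 1: Compute ||x||.
||x|| = 12.1584
Step 2: Compute scaling factor.
scale = max(0, 1 - 3.21/12.1584) = 0.736
Step 3: prox(x) = [5.166, 5.646, 4.284, -1.7769]
||prox(x)|| = 8.9484
Step 4: Proximal objective.
0.5*||prox-x||^2 = 5.1521
lambda*||prox|| = 28.7244
Total = 33.8765


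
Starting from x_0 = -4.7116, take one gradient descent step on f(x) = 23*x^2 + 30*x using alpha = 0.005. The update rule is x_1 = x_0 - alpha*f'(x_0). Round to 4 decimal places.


We compute the gradient at x_0 and apply the update.
f'(x) = 46*x + 30
f'(-4.7116) = 46*-4.7116 + 30 = -186.7336
x_1 = -4.7116 - 0.005*-186.7336 = -3.7779


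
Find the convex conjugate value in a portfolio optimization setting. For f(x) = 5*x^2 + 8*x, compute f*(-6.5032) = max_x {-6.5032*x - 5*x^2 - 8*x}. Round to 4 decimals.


f*(y) = sup_x {y*x - a*x^2 - b*x} = sup_x {(y-b)*x - a*x^2}
FOC: (y - b) - 2a*x = 0 => x* = (y - b)/(2a)
x* = (-6.5032 - 8)/(2*5) = -1.4503
f*(-6.5032) = (y-b)^2/(4a) = (-6.5032 - 8)^2/(4*5)
= 210.3428/20 = 10.5171


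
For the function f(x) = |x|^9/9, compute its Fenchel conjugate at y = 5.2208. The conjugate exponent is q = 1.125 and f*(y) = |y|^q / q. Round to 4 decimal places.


The conjugate exponent q satisfies 1/p + 1/q = 1.
p = 9, so q = 9/(9 - 1) = 1.125
|y|^q = 5.2208^1.125 = 6.4188
f*(5.2208) = 6.4188 / 1.125 = 5.7056


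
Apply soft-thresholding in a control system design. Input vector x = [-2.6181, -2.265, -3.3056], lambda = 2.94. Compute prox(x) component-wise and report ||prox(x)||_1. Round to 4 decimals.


Soft-thresholding with lambda = 2.94:
prox(-2.6181) = sign(-2.6181)*max(|-2.6181| - 2.94, 0) = 0.0
prox(-2.265) = sign(-2.265)*max(|-2.265| - 2.94, 0) = 0.0
prox(-3.3056) = sign(-3.3056)*max(|-3.3056| - 2.94, 0) = -0.3656
prox(x) = [0.0, 0.0, -0.3656]
||prox(x)||_1 = 0.0 + 0.0 + 0.3656 = 0.3656


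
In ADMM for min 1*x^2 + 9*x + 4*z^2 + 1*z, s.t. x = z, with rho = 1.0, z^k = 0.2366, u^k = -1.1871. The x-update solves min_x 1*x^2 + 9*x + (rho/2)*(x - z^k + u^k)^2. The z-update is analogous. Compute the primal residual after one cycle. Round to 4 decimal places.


ADMM iteration with rho = 1.0, z^k = 0.2366, u^k = -1.1871
Step 1: x-update.
Minimize 1*x^2 + 9*x + (1.0/2)*(x - 0.2366 - 1.1871)^2
FOC: (2*1 + 1.0)*x = -9 + 1.0*(0.2366 + 1.1871)
x^{k+1} = -2.5254
Step 2: z-update.
Minimize 4*z^2 + 1*z + (1.0/2)*(-2.5254 - z - 1.1871)^2
FOC: (2*4 + 1.0)*z = -1 + 1.0*(-2.5254 - 1.1871)
z^{k+1} = -0.5236
Step 3: u-update.
u^{k+1} = -1.1871 - 2.5254 + 0.5236 = -3.1889
Step 4: Primal residual = |-2.5254 + 0.5236| = 2.0018


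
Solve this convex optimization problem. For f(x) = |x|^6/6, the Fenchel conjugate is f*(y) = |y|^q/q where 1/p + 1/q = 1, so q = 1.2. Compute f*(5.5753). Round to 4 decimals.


The conjugate exponent q satisfies 1/p + 1/q = 1.
p = 6, so q = 6/(6 - 1) = 1.2
|y|^q = 5.5753^1.2 = 7.8618
f*(5.5753) = 7.8618 / 1.2 = 6.5515


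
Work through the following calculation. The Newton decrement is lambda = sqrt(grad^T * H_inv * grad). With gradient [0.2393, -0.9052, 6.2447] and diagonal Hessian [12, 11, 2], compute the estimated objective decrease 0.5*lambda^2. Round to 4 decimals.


Step 1: H is diagonal, so H^(-1) * g = [0.0199, -0.0823, 3.1224].
Step 2: g^T H^(-1) g = sum_i g_i^2 / H_ii
  = (0.2393)^2/12 + (-0.9052)^2/11 + (6.2447)^2/2
  = 0.0048 + 0.0745 + 19.4981 = 19.5774
Step 3: Objective decrease = 0.5 * g^T H^(-1) g = 9.7887


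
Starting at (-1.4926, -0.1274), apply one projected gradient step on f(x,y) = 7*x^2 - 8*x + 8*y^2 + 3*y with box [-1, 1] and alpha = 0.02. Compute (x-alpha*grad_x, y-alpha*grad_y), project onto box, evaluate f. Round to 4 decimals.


Step 1: Compute gradient at (-1.4926, -0.1274).
grad_x = 2*7*-1.4926 - 8 = -28.8964
grad_y = 2*8*-0.1274 + 3 = 0.9616
Step 2: Gradient step.
x_raw = -1.4926 - 0.02*-28.8964 = -0.9147
y_raw = -0.1274 - 0.02*0.9616 = -0.1466
Step 3: Project onto [-1, 1].
x_proj = clip(-0.9147) = -0.9147
y_proj = clip(-0.1466) = -0.1466
Step 4: Evaluate f.
f(-0.9147, -0.1466) = 12.9059


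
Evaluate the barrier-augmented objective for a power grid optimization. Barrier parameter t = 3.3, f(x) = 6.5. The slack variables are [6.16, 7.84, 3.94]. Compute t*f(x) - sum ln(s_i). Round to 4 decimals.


Step 1: Compute log-barrier.
ln values: [1.8181, 2.0592, 1.3712]
phi = -(1.8181 + 2.0592 + 1.3712) = -5.2485
Step 2: Compute augmented objective.
t*f(x) = 3.3*6.5 = 21.45
Total = 21.45 - 5.2485 = 16.2015


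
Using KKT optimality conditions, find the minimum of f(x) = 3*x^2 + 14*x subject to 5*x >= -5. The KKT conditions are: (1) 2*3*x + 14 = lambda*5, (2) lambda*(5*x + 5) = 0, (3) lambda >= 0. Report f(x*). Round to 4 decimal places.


Step 1: Try lambda = 0 (constraint inactive).
x_unc = -14/(2*3) = -2.3333
Check: 5*-2.3333 = -11.6665 < -5 -- violated!
Step 2: Constraint must be active: 5*x = -5
x* = -5/5 = -1.0
lambda = (2*3*(-1.0) + 14)/5 = 1.6
Step 3: Compute optimal value.
f(x*) = 3*(-1.0)^2 + 14*(-1.0) = -11.0


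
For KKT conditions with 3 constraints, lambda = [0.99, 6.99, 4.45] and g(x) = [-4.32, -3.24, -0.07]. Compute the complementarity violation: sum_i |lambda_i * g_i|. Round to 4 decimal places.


KKT complementary slackness check:
lambda_1 * g_1 = 0.99 * -4.32 = -4.2768
lambda_2 * g_2 = 6.99 * -3.24 = -22.6476
lambda_3 * g_3 = 4.45 * -0.07 = -0.3115
Total violation = 4.2768 + 22.6476 + 0.3115 = 27.2359


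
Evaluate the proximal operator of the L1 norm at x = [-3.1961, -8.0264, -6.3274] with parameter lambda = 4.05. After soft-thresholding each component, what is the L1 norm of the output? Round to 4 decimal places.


Soft-thresholding with lambda = 4.05:
prox(-3.1961) = sign(-3.1961)*max(|-3.1961| - 4.05, 0) = 0.0
prox(-8.0264) = sign(-8.0264)*max(|-8.0264| - 4.05, 0) = -3.9764
prox(-6.3274) = sign(-6.3274)*max(|-6.3274| - 4.05, 0) = -2.2774
prox(x) = [0.0, -3.9764, -2.2774]
||prox(x)||_1 = 0.0 + 3.9764 + 2.2774 = 6.2538


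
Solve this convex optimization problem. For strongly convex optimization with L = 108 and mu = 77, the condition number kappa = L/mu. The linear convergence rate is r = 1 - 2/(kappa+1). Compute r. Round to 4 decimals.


Step 1: Compute the condition number.
kappa = L/mu = 108/77 = 1.4026
Step 2: Compute the convergence rate.
r = 1 - 2/(kappa + 1) = 1 - 2*mu/(L + mu) = (L - mu)/(L + mu) = 31/185 = 0.1676


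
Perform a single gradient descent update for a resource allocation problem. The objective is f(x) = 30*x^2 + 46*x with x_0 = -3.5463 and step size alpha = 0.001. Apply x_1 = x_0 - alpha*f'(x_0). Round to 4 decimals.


We compute the gradient at x_0 and apply the update.
f'(x) = 60*x + 46
f'(-3.5463) = 60*-3.5463 + 46 = -166.778
x_1 = -3.5463 - 0.001*-166.778 = -3.3795


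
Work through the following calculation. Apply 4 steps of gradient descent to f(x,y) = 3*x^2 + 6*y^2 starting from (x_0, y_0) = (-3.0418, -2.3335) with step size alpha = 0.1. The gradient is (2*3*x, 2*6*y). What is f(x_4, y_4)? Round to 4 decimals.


Gradient descent on f(x,y) = 3*x^2 + 6*y^2.
Starting point: (-3.0418, -2.3335), alpha = 0.1
Step 1: grad_x = 2*3*-3.0418 = -18.2508, grad_y = 2*6*-2.3335 = -28.002
  x_1 = -3.0418 - 0.1*-18.2508 = -1.2167
  y_1 = -2.3335 - 0.1*-28.002 = 0.4667
Step 2: grad_x = 2*3*-1.2167 = -7.3003, grad_y = 2*6*0.4667 = 5.6004
  x_2 = -1.2167 - 0.1*-7.3003 = -0.4867
  y_2 = 0.4667 - 0.1*5.6004 = -0.0933
Step 3: grad_x = 2*3*-0.4867 = -2.9201, grad_y = 2*6*-0.0933 = -1.1201
  x_3 = -0.4867 - 0.1*-2.9201 = -0.1947
  y_3 = -0.0933 - 0.1*-1.1201 = 0.0187
Step 4: grad_x = 2*3*-0.1947 = -1.1681, grad_y = 2*6*0.0187 = 0.224
  x_4 = -0.1947 - 0.1*-1.1681 = -0.0779
  y_4 = 0.0187 - 0.1*0.224 = -0.0037
f(-0.0779, -0.0037) = 3*(-0.0779)^2 + 6*(-0.0037)^2 = 0.0183


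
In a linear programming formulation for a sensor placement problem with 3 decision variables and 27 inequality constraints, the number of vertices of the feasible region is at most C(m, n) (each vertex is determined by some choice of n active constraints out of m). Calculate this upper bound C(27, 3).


Each vertex corresponds to some choice of n active constraints out of m, so the number of vertices is at most C(m, n) = m! / (n!(m-n)!).
m = 27, n = 3
Numerator: 27 * 26 * 25
Denominator: 3! = 6
C(27, 3) = 2925


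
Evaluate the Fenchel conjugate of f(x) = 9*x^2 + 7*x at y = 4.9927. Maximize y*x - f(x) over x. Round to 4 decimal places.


f*(y) = sup_x {y*x - a*x^2 - b*x} = sup_x {(y-b)*x - a*x^2}
FOC: (y - b) - 2a*x = 0 => x* = (y - b)/(2a)
x* = (4.9927 - 7)/(2*9) = -0.1115
f*(4.9927) = (y-b)^2/(4a) = (4.9927 - 7)^2/(4*9)
= 4.0293/36 = 0.1119


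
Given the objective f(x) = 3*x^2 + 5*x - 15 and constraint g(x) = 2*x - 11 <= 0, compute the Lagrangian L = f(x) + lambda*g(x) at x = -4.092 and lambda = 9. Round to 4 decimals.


Step 1: Evaluate f(x).
f(-4.092) = 3*(-4.092)^2 + 5*(-4.092) - 15 = 14.7734
Step 2: Evaluate g(x).
g(-4.092) = 2*-4.092 - 11 = -19.184
Step 3: Compute Lagrangian.
L = 14.7734 + 9*-19.184 = -157.8826


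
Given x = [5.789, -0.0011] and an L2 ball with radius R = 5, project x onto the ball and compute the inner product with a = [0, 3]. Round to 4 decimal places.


Step 1: Compute ||x|| (intermediates to 6 decimals).
||x|| = sqrt(5.789^2 + (-0.0011)^2) = 5.789
Step 2: Project.
Since ||x|| > R, scale = R/||x|| = 5/5.789 = 0.863707, proj(x) = scale * x
proj(x) = [5.0, -0.00095]
Step 3: Dot product.
a^T * proj(x) = 0*5.0 + 3*(-0.00095) = -0.0029


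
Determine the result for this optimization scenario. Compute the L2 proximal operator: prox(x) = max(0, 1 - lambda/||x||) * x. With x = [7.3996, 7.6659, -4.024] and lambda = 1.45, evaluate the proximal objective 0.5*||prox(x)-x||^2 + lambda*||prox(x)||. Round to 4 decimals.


Step 1: Compute ||x||.
||x|| = 11.3891
Step 2: Compute scaling factor.
scale = max(0, 1 - 1.45/11.3891) = 0.8727
Step 3: prox(x) = [6.4575, 6.6899, -3.5117]
||prox(x)|| = 9.9391
Step 4: Proximal objective.
0.5*||prox-x||^2 = 1.0513
lambda*||prox|| = 14.4117
Total = 15.463


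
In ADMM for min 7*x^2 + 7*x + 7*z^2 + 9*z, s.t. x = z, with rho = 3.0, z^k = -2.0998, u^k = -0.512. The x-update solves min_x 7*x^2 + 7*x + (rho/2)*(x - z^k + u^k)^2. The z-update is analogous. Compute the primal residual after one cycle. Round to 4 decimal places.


ADMM iteration with rho = 3.0, z^k = -2.0998, u^k = -0.512
Step 1: x-update.
Minimize 7*x^2 + 7*x + (3.0/2)*(x + 2.0998 - 0.512)^2
FOC: (2*7 + 3.0)*x = -7 + 3.0*(-2.0998 + 0.512)
x^{k+1} = -0.692
Step 2: z-update.
Minimize 7*z^2 + 9*z + (3.0/2)*(-0.692 - z - 0.512)^2
FOC: (2*7 + 3.0)*z = -9 + 3.0*(-0.692 - 0.512)
z^{k+1} = -0.7419
Step 3: u-update.
u^{k+1} = -0.512 - 0.692 + 0.7419 = -0.4621
Step 4: Primal residual = |-0.692 + 0.7419| = 0.0499


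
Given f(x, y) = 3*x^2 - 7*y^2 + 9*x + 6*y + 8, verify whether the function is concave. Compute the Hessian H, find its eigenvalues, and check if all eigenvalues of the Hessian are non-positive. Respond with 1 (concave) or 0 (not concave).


The Hessian of f(x,y) = 3*x^2 - 7*y^2 + 9*x + 6*y + 8 is:
H = [[6, 0], [0, -14]]
Trace = 6 - 14 = -8
Determinant = 6*-14 - (0)^2 = -84
Discriminant = (-8)^2 - 4*-84 = 400.0
Eigenvalues: lambda_1 = -14.0, lambda_2 = 6.0
The function is not concave.

0


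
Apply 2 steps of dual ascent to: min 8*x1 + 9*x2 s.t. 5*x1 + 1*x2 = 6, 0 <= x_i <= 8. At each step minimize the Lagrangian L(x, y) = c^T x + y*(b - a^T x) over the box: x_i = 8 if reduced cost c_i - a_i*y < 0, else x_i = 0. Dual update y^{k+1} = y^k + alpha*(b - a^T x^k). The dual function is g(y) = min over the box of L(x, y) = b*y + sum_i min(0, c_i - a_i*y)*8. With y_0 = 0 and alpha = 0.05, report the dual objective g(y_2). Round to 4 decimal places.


Dual ascent for LP: min 8*x1 + 9*x2, 5*x1 + 1*x2 = 6, 0 <= x_i <= 8
Step 1: y^k = 0.0, reduced costs: (8.0, 9.0)
  x^k = (0.0, 0.0), subgradient = b - a^T x = 6.0
  y^{k+1} = 0.0 + 0.05*6.0 = 0.3
Step 2: y^k = 0.3, reduced costs: (6.5, 8.7)
  x^k = (0.0, 0.0), subgradient = b - a^T x = 6.0
  y^{k+1} = 0.3 + 0.05*6.0 = 0.6
Dual objective at y_2 = 0.6: reduced costs (5.0, 8.4), box minimizer x = (0.0, 0.0)
g(y_2) = b*y + (c1 - a1*y)*x1 + (c2 - a2*y)*x2 = 6*0.6 + 5.0*0.0 + 8.4*0.0 = 3.6 + 0.0 + 0.0 = 3.6


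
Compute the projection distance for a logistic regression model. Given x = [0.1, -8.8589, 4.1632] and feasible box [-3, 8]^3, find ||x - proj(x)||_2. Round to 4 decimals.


Project each component onto [-3, 8].
clip(0.1) = 0.1, clip(-8.8589) = -3.0, clip(4.1632) = 4.1632
Projection = [0.1, -3.0, 4.1632]
Squared diffs: [0.0, 34.3267, 0.0]
Distance = sqrt(34.3267) = 5.8589


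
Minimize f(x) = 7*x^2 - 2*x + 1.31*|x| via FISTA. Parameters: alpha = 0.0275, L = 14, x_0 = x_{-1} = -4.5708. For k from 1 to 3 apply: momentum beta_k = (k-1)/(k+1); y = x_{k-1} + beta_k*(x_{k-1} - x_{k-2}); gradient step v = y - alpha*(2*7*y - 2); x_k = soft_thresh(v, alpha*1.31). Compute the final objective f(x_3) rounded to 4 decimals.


FISTA on f(x) = 7*x^2 - 2*x + 1.31*|x|
L = 14, alpha = 0.0275
Iteration 1: beta = 0.0, y = -4.5708 + 0.0*(-4.5708 + 4.5708) = -4.5708
  grad(y) = -65.9912, v = y - alpha*grad = -2.756
  prox(v) = soft_thresh(-2.756, 0.036) = -2.72
Iteration 2: beta = 0.3333, y = -2.72 + 0.3333*(-2.72 + 4.5708) = -2.1031
  grad(y) = -31.4433, v = y - alpha*grad = -1.2384
  prox(v) = soft_thresh(-1.2384, 0.036) = -1.2024
Iteration 3: beta = 0.5, y = -1.2024 + 0.5*(-1.2024 + 2.72) = -0.4436
  grad(y) = -8.2098, v = y - alpha*grad = -0.2178
  prox(v) = soft_thresh(-0.2178, 0.036) = -0.1818
f(x_3) = 7*(-0.1818)^2 - 2*(-0.1818) + 1.31*|-0.1818| = 0.8329


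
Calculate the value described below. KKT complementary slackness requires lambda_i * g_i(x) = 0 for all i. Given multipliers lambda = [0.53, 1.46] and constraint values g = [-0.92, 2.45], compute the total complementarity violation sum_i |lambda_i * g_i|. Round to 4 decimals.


KKT complementary slackness check:
lambda_1 * g_1 = 0.53 * -0.92 = -0.4876
lambda_2 * g_2 = 1.46 * 2.45 = 3.577
Total violation = 0.4876 + 3.577 = 4.0646
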